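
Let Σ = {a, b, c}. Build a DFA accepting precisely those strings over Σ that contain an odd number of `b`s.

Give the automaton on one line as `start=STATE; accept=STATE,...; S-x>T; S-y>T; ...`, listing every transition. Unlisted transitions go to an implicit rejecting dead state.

start=s0; accept=s1; s0-a>s0; s0-b>s1; s0-c>s0; s1-a>s1; s1-b>s0; s1-c>s1

Keep the running count of `b`s modulo 2: each `b` advances along the cycle s0 → s1 → s0 while other symbols loop. Accept at s1.
2 states suffice.
        a   b   c  
>  s0   s0  s1  s0 
 * s1   s1  s0  s1 
(> = start, * = accepting)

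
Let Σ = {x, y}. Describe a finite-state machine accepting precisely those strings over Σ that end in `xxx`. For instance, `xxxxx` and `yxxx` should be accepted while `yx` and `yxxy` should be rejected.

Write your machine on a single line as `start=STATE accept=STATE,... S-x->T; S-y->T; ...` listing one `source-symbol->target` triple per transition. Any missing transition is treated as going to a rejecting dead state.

start=s0; accept=s3; s0-x->s1; s0-y->s0; s1-x->s2; s1-y->s0; s2-x->s3; s2-y->s0; s3-x->s3; s3-y->s0

Remember how much of `xxx` the current input suffix matches. State s0 means no match yet; s1 means the last symbol is `x`; s2 means the last 2 symbols are `xx`; s3 means the last 3 symbols are `xxx`. Only s3 accepts. On a mismatch, fall back to the longest proper suffix that is still a prefix of `xxx`.
A 4-state machine:
        x   y  
>  s0   s1  s0 
   s1   s2  s0 
   s2   s3  s0 
 * s3   s3  s0 
(> = start, * = accepting)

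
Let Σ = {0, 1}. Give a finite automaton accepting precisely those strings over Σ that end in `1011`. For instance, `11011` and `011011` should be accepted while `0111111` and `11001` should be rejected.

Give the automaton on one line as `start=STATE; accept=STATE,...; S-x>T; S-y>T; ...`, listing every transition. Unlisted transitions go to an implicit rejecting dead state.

start=q0; accept=q4; q0-0>q0; q0-1>q1; q1-0>q2; q1-1>q1; q2-0>q0; q2-1>q3; q3-0>q2; q3-1>q4; q4-0>q2; q4-1>q1

Let each state record the length of the longest suffix of the input read so far that is also a prefix of `1011`. q1 means the last symbol is `1`; q2 means the last 2 symbols are `10`; q3 means the last 3 symbols are `101`; q4 means the last 4 symbols are `1011`. Accept only at q4, where the string currently ends in `1011`.
With 5 states:
        0   1  
>  q0   q0  q1 
   q1   q2  q1 
   q2   q0  q3 
   q3   q2  q4 
 * q4   q2  q1 
(> = start, * = accepting)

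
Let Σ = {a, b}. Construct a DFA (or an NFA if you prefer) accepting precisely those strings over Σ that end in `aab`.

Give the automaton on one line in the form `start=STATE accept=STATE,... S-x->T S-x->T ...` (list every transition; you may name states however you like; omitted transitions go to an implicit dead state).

Let each state record the length of the longest suffix of the input read so far that is also a prefix of `aab`. q1 means the last symbol is `a`; q2 means the last 2 symbols are `aa`; q3 means the last 3 symbols are `aab`. Accept only at q3, where the string currently ends in `aab`.
A 4-state machine:
        a   b  
>  q0   q1  q0 
   q1   q2  q0 
   q2   q2  q3 
 * q3   q1  q0 
(> = start, * = accepting)

start=q0 accept=q3 q0-a->q1 q0-b->q0 q1-a->q2 q1-b->q0 q2-a->q2 q2-b->q3 q3-a->q1 q3-b->q0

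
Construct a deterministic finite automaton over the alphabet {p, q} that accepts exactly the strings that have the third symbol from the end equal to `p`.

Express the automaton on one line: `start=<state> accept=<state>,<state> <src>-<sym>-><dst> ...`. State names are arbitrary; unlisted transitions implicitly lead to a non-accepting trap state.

start=s0 accept=s7,s8,s9,s10 s0-p->s1 s0-q->s2 s1-p->s3 s1-q->s4 s2-p->s5 s2-q->s6 s3-p->s7 s3-q->s8 s4-p->s9 s4-q->s10 s5-p->s11 s5-q->s12 s6-p->s13 s6-q->s14 s7-p->s7 s7-q->s8 s8-p->s9 s8-q->s10 s9-p->s11 s9-q->s12 s10-p->s13 s10-q->s14 s11-p->s7 s11-q->s8 s12-p->s9 s12-q->s10 s13-p->s11 s13-q->s12 s14-p->s13 s14-q->s14

Because acceptance depends on a position counted from the end, the machine has to buffer the most recent 3 symbols. Make each state the string of the last up-to-3 symbols read; on input `x` shift the window left and append `x`. Accept when the buffered window has length 3 and begins with `p`.
          p    q  
>  s0     s1   s2 
   s1     s3   s4 
   s2     s5   s6 
   s3     s7   s8 
   s4     s9  s10 
   s5    s11  s12 
   s6    s13  s14 
 * s7     s7   s8 
 * s8     s9  s10 
 * s9    s11  s12 
 * s10   s13  s14 
   s11    s7   s8 
   s12    s9  s10 
   s13   s11  s12 
   s14   s13  s14 
(> = start, * = accepting)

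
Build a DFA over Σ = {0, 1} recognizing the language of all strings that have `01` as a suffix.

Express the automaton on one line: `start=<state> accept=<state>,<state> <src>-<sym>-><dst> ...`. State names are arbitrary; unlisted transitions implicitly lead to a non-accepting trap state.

Let each state record the length of the longest suffix of the input read so far that is also a prefix of `01`. q1 means the last symbol is `0`; q2 means the last 2 symbols are `01`. Accept only at q2, where the string currently ends in `01`.
3 states suffice.
        0   1  
>  q0   q1  q0 
   q1   q1  q2 
 * q2   q1  q0 
(> = start, * = accepting)

start=q0 accept=q2 q0-0->q1 q0-1->q0 q1-0->q1 q1-1->q2 q2-0->q1 q2-1->q0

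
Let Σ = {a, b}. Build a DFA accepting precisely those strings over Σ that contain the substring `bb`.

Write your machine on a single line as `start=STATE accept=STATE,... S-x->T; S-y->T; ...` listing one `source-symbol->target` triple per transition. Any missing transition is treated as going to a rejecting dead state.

Track how much of `bb` has been matched so far: state s0 is no progress, s2 is the absorbing accept state reached once `bb` has occurred. Intermediate states record partial matches; on a mismatch, fall back to the longest reusable overlap.
A 3-state machine:
        a   b  
>  s0   s0  s1 
   s1   s0  s2 
 * s2   s2  s2 
(> = start, * = accepting)

start=s0; accept=s2; s0-a->s0; s0-b->s1; s1-a->s0; s1-b->s2; s2-a->s2; s2-b->s2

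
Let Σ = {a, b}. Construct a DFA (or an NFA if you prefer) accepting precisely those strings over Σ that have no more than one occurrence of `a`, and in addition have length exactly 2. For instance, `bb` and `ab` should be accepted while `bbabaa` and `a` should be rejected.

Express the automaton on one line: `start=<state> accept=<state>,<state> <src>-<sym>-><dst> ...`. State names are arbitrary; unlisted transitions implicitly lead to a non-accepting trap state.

start=s0 accept=s4 s0-a->s1 s0-b->s2 s1-a->s3 s1-b->s4 s2-a->s4 s2-b->s4 s3-a->s3 s3-b->s3 s4-a->s3 s4-b->s3

Build one automaton per condition and run them in lockstep. The first has 3 states tracking the count of `a`s, saturating at 2; the second has 4 states tracking the input length, saturating at 3. A product state is a pair (one from each), accepting exactly when both do. After merging equivalent states the machine shrinks.
        a   b  
>  s0   s1  s2 
   s1   s3  s4 
   s2   s4  s4 
   s3   s3  s3 
 * s4   s3  s3 
(> = start, * = accepting)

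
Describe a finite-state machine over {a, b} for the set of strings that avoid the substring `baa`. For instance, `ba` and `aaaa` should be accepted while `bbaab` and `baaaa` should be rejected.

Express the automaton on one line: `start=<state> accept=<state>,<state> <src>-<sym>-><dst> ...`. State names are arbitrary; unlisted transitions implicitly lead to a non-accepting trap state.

Track partial matches of the forbidden pattern `baa`. State q3 is a dead state reached once `baa` has occurred; every other state accepts. q0 means no part of `baa` is currently matched.
A 4-state machine:
        a   b  
>* q0   q0  q1 
 * q1   q2  q1 
 * q2   q3  q1 
   q3   q3  q3 
(> = start, * = accepting)

start=q0 accept=q0,q1,q2 q0-a->q0 q0-b->q1 q1-a->q2 q1-b->q1 q2-a->q3 q2-b->q1 q3-a->q3 q3-b->q3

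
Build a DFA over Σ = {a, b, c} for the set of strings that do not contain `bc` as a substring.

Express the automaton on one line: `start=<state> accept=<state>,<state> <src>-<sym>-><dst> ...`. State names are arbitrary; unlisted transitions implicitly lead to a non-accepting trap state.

start=S0 accept=S0,S1 S0-a->S0 S0-b->S1 S0-c->S0 S1-a->S0 S1-b->S1 S1-c->S2 S2-a->S2 S2-b->S2 S2-c->S2

This is the complement of 'contains `bc`'. Use the same substring-matching states — S0 through S2 holding how much of `bc` has just been matched — but flip the accepting set: everything except the trap S2 accepts.
        a   b   c  
>* S0   S0  S1  S0 
 * S1   S0  S1  S2 
   S2   S2  S2  S2 
(> = start, * = accepting)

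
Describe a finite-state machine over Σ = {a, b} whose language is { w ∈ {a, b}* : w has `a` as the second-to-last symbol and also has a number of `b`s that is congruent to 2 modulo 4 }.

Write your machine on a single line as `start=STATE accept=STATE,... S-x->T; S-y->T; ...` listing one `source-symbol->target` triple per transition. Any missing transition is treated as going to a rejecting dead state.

Run two small machines in parallel and take their product. The first has 7 states tracking the last 2 symbols read; the second has 4 states tracking the count of `b`s modulo 4. A product state is a pair (one from each), accepting exactly when both do. After merging equivalent states the machine shrinks.
8 states suffice.
        a   b  
>  q0   q0  q1 
   q1   q2  q3 
   q2   q2  q4 
   q3   q5  q6 
 * q4   q5  q6 
   q5   q7  q6 
   q6   q6  q0 
 * q7   q7  q6 
(> = start, * = accepting)

start=q0; accept=q4,q7; q0-a->q0; q0-b->q1; q1-a->q2; q1-b->q3; q2-a->q2; q2-b->q4; q3-a->q5; q3-b->q6; q4-a->q5; q4-b->q6; q5-a->q7; q5-b->q6; q6-a->q6; q6-b->q0; q7-a->q7; q7-b->q6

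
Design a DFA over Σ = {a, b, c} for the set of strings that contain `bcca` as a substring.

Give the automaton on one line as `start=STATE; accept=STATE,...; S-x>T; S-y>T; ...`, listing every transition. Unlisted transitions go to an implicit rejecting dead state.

start=S0; accept=S4; S0-a>S0; S0-b>S1; S0-c>S0; S1-a>S0; S1-b>S1; S1-c>S2; S2-a>S0; S2-b>S1; S2-c>S3; S3-a>S4; S3-b>S1; S3-c>S0; S4-a>S4; S4-b>S4; S4-c>S4

Track how much of `bcca` has been matched so far: state S0 is no progress, S4 is the absorbing accept state reached once `bcca` has occurred. Intermediate states record partial matches; on a mismatch, fall back to the longest reusable overlap.
        a   b   c  
>  S0   S0  S1  S0 
   S1   S0  S1  S2 
   S2   S0  S1  S3 
   S3   S4  S1  S0 
 * S4   S4  S4  S4 
(> = start, * = accepting)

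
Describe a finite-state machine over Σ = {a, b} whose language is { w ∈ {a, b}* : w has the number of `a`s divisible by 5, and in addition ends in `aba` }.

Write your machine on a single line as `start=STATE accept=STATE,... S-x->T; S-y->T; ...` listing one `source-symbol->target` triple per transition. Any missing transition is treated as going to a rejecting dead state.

start=S0; accept=S6; S0-a->S1; S0-b->S0; S1-a->S2; S1-b->S1; S2-a->S3; S2-b->S2; S3-a->S4; S3-b->S3; S4-a->S0; S4-b->S5; S5-a->S6; S5-b->S7; S6-a->S1; S6-b->S0; S7-a->S0; S7-b->S7

Run two small machines in parallel and take their product. The first has 5 states tracking the count of `a`s modulo 5; the second has 4 states tracking how much of the suffix `aba` has currently been matched. A product state is a pair (one from each), accepting exactly when both do. Equivalent product states are then merged.
        a   b  
>  S0   S1  S0 
   S1   S2  S1 
   S2   S3  S2 
   S3   S4  S3 
   S4   S0  S5 
   S5   S6  S7 
 * S6   S1  S0 
   S7   S0  S7 
(> = start, * = accepting)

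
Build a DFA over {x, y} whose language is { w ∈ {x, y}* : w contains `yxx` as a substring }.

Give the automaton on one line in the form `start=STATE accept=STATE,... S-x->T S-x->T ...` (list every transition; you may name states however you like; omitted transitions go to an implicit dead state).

start=q0 accept=q3 q0-x->q0 q0-y->q1 q1-x->q2 q1-y->q1 q2-x->q3 q2-y->q1 q3-x->q3 q3-y->q3

States q0..q2 record the length of the longest prefix of `yxx` that matches the current input suffix. Reaching q3 means `yxx` has been seen, and we stay there forever. Accept from q3.
4 states suffice.
        x   y  
>  q0   q0  q1 
   q1   q2  q1 
   q2   q3  q1 
 * q3   q3  q3 
(> = start, * = accepting)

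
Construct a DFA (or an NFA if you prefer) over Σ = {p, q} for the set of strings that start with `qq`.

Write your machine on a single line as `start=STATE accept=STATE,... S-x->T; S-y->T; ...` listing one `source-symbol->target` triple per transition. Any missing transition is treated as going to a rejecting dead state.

Walk along `qq` while the input agrees: from S0 take `q` to S1, and so on. Any deviation drops to the rejecting sink S3. Once S2 is reached the prefix is confirmed and every continuation is accepted.
4 states suffice.
        p   q  
>  S0   S3  S1 
   S1   S3  S2 
 * S2   S2  S2 
   S3   S3  S3 
(> = start, * = accepting)

start=S0; accept=S2; S0-p->S3; S0-q->S1; S1-p->S3; S1-q->S2; S2-p->S2; S2-q->S2; S3-p->S3; S3-q->S3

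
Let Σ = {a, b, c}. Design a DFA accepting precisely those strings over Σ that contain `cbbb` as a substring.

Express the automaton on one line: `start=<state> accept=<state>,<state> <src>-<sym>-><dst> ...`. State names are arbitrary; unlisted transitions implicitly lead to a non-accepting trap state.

Track how much of `cbbb` has been matched so far: state s0 is no progress, s4 is the absorbing accept state reached once `cbbb` has occurred. Intermediate states record partial matches; on a mismatch, fall back to the longest reusable overlap.
5 states suffice.
        a   b   c  
>  s0   s0  s0  s1 
   s1   s0  s2  s1 
   s2   s0  s3  s1 
   s3   s0  s4  s1 
 * s4   s4  s4  s4 
(> = start, * = accepting)

start=s0 accept=s4 s0-a->s0 s0-b->s0 s0-c->s1 s1-a->s0 s1-b->s2 s1-c->s1 s2-a->s0 s2-b->s3 s2-c->s1 s3-a->s0 s3-b->s4 s3-c->s1 s4-a->s4 s4-b->s4 s4-c->s4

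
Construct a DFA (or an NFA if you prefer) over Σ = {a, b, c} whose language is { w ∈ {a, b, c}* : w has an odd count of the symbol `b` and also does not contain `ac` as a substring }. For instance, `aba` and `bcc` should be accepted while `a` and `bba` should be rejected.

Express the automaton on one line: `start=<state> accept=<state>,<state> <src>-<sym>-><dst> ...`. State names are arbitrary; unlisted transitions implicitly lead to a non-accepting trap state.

Handle the two conditions separately and then intersect. The first has 2 states tracking the count of `b`s modulo 2; the second has 3 states tracking partial matches of the forbidden pattern `ac`. A product state is a pair (one from each), accepting exactly when both do.
With 6 states:
        a   b   c  
>  q0   q1  q2  q0 
   q1   q1  q2  q3 
 * q2   q4  q0  q2 
   q3   q3  q5  q3 
 * q4   q4  q0  q5 
   q5   q5  q3  q5 
(> = start, * = accepting)

start=q0 accept=q2,q4 q0-a->q1 q0-b->q2 q0-c->q0 q1-a->q1 q1-b->q2 q1-c->q3 q2-a->q4 q2-b->q0 q2-c->q2 q3-a->q3 q3-b->q5 q3-c->q3 q4-a->q4 q4-b->q0 q4-c->q5 q5-a->q5 q5-b->q3 q5-c->q5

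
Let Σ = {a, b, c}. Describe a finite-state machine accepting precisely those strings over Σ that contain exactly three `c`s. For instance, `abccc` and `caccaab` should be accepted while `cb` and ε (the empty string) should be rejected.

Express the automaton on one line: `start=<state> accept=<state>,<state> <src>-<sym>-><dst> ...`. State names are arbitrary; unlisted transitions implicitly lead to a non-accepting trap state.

Count `c`s, saturating at 4: states q0 through q3 mean 0 through 3 `c`s seen; q4 means more than 3. Each `c` increments (capped at q4); other symbols loop. Accept from {q3}.
5 states suffice.
        a   b   c  
>  q0   q0  q0  q1 
   q1   q1  q1  q2 
   q2   q2  q2  q3 
 * q3   q3  q3  q4 
   q4   q4  q4  q4 
(> = start, * = accepting)

start=q0 accept=q3 q0-a->q0 q0-b->q0 q0-c->q1 q1-a->q1 q1-b->q1 q1-c->q2 q2-a->q2 q2-b->q2 q2-c->q3 q3-a->q3 q3-b->q3 q3-c->q4 q4-a->q4 q4-b->q4 q4-c->q4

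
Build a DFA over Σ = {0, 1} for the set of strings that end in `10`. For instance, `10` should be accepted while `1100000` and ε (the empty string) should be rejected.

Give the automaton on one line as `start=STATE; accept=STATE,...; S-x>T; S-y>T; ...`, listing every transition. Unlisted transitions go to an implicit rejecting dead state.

start=q0; accept=q2; q0-0>q0; q0-1>q1; q1-0>q2; q1-1>q1; q2-0>q0; q2-1>q1

Remember how much of `10` the current input suffix matches. State q0 means no match yet; q1 means the last symbol is `1`; q2 means the last 2 symbols are `10`. Only q2 accepts. On a mismatch, fall back to the longest proper suffix that is still a prefix of `10`.
        0   1  
>  q0   q0  q1 
   q1   q2  q1 
 * q2   q0  q1 
(> = start, * = accepting)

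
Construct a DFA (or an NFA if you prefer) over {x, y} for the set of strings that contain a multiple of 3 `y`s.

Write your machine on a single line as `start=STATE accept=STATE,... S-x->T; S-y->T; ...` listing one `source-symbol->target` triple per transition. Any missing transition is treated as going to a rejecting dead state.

Keep the running count of `y`s modulo 3: each `y` advances along the cycle q0 → q1 → q2 → q0 while other symbols loop. Accept at q0.
With 3 states:
        x   y  
>* q0   q0  q1 
   q1   q1  q2 
   q2   q2  q0 
(> = start, * = accepting)

start=q0; accept=q0; q0-x->q0; q0-y->q1; q1-x->q1; q1-y->q2; q2-x->q2; q2-y->q0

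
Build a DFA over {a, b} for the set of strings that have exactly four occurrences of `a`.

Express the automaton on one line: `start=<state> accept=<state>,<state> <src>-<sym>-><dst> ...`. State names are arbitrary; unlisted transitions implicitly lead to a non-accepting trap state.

Count `a`s, saturating at 5: states s0 through s4 mean 0 through 4 `a`s seen; s5 means more than 4. Each `a` increments (capped at s5); other symbols loop. Accept from {s4}.
        a   b  
>  s0   s1  s0 
   s1   s2  s1 
   s2   s3  s2 
   s3   s4  s3 
 * s4   s5  s4 
   s5   s5  s5 
(> = start, * = accepting)

start=s0 accept=s4 s0-a->s1 s0-b->s0 s1-a->s2 s1-b->s1 s2-a->s3 s2-b->s2 s3-a->s4 s3-b->s3 s4-a->s5 s4-b->s4 s5-a->s5 s5-b->s5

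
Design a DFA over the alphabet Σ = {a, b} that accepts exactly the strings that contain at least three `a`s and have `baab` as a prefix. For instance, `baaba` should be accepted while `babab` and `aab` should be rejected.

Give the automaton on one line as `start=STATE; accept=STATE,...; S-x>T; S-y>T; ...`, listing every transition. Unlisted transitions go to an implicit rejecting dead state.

Run two small machines in parallel and take their product. One (5 states) tracks the count of `a`s, saturating at 4; the other (6 states) tracks whether the input so far still matches the prefix `baab`. Each combined state is a pair, one component from each; accept when both components accept.
A 12-state machine:
          a    b  
>  s0     s1   s2 
   s1     s3   s1 
   s2     s4   s5 
   s3     s6   s3 
   s4     s7   s1 
   s5     s1   s5 
   s6     s8   s6 
   s7     s6   s9 
   s8     s8   s8 
   s9    s10   s9 
 * s10   s11  s10 
 * s11   s11  s11 
(> = start, * = accepting)

start=s0; accept=s10,s11; s0-a>s1; s0-b>s2; s1-a>s3; s1-b>s1; s2-a>s4; s2-b>s5; s3-a>s6; s3-b>s3; s4-a>s7; s4-b>s1; s5-a>s1; s5-b>s5; s6-a>s8; s6-b>s6; s7-a>s6; s7-b>s9; s8-a>s8; s8-b>s8; s9-a>s10; s9-b>s9; s10-a>s11; s10-b>s10; s11-a>s11; s11-b>s11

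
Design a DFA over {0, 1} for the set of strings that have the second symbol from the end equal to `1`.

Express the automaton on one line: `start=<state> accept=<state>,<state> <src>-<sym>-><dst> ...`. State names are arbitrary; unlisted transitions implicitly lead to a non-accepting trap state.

start=q0 accept=q5,q6 q0-0->q1 q0-1->q2 q1-0->q3 q1-1->q4 q2-0->q5 q2-1->q6 q3-0->q3 q3-1->q4 q4-0->q5 q4-1->q6 q5-0->q3 q5-1->q4 q6-0->q5 q6-1->q6

Because acceptance depends on a position counted from the end, the machine has to buffer the most recent 2 symbols. Make each state the string of the last up-to-2 symbols read; on input `x` shift the window left and append `x`. Accept when the buffered window has length 2 and begins with `1`.
A 7-state machine:
        0   1  
>  q0   q1  q2 
   q1   q3  q4 
   q2   q5  q6 
   q3   q3  q4 
   q4   q5  q6 
 * q5   q3  q4 
 * q6   q5  q6 
(> = start, * = accepting)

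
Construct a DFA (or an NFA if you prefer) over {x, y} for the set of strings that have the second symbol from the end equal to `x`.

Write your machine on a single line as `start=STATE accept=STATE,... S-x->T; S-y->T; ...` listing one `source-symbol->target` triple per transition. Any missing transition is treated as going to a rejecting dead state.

start=S0; accept=S3,S4; S0-x->S1; S0-y->S2; S1-x->S3; S1-y->S4; S2-x->S5; S2-y->S6; S3-x->S3; S3-y->S4; S4-x->S5; S4-y->S6; S5-x->S3; S5-y->S4; S6-x->S5; S6-y->S6

Because acceptance depends on a position counted from the end, the machine has to buffer the most recent 2 symbols. Make each state the string of the last up-to-2 symbols read; on input `x` shift the window left and append `x`. Accept when the buffered window has length 2 and begins with `x`.
With 7 states:
        x   y  
>  S0   S1  S2 
   S1   S3  S4 
   S2   S5  S6 
 * S3   S3  S4 
 * S4   S5  S6 
   S5   S3  S4 
   S6   S5  S6 
(> = start, * = accepting)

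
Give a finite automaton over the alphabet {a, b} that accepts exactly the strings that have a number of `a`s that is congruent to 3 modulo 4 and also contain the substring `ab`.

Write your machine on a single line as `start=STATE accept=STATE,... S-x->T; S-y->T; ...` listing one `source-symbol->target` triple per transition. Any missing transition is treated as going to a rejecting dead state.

Build one automaton per condition and run them in lockstep. One (4 states) tracks the count of `a`s modulo 4; the other (3 states) tracks whether and how much of `ab` has been seen. Each combined state is a pair, one component from each; accept when both components accept.
9 states suffice.
        a   b  
>  S0   S1  S0 
   S1   S2  S3 
   S2   S4  S5 
   S3   S5  S3 
   S4   S6  S7 
   S5   S7  S5 
   S6   S1  S8 
 * S7   S8  S7 
   S8   S3  S8 
(> = start, * = accepting)

start=S0; accept=S7; S0-a->S1; S0-b->S0; S1-a->S2; S1-b->S3; S2-a->S4; S2-b->S5; S3-a->S5; S3-b->S3; S4-a->S6; S4-b->S7; S5-a->S7; S5-b->S5; S6-a->S1; S6-b->S8; S7-a->S8; S7-b->S7; S8-a->S3; S8-b->S8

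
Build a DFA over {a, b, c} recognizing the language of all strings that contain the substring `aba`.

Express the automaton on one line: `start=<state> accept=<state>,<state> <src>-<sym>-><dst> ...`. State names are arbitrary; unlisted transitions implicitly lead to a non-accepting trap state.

States q0..q2 record the length of the longest prefix of `aba` that matches the current input suffix. Reaching q3 means `aba` has been seen, and we stay there forever. Accept from q3.
4 states suffice.
        a   b   c  
>  q0   q1  q0  q0 
   q1   q1  q2  q0 
   q2   q3  q0  q0 
 * q3   q3  q3  q3 
(> = start, * = accepting)

start=q0 accept=q3 q0-a->q1 q0-b->q0 q0-c->q0 q1-a->q1 q1-b->q2 q1-c->q0 q2-a->q3 q2-b->q0 q2-c->q0 q3-a->q3 q3-b->q3 q3-c->q3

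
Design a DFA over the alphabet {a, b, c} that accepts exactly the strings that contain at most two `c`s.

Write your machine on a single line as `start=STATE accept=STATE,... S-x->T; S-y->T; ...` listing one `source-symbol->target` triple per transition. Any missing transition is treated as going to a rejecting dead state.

start=q0; accept=q0,q1,q2; q0-a->q0; q0-b->q0; q0-c->q1; q1-a->q1; q1-b->q1; q1-c->q2; q2-a->q2; q2-b->q2; q2-c->q3; q3-a->q3; q3-b->q3; q3-c->q3

Count `c`s, saturating at 3: states q0 through q2 mean 0 through 2 `c`s seen; q3 means more than 2. Each `c` increments (capped at q3); other symbols loop. Accept from {q0, q1, q2}.
With 4 states:
        a   b   c  
>* q0   q0  q0  q1 
 * q1   q1  q1  q2 
 * q2   q2  q2  q3 
   q3   q3  q3  q3 
(> = start, * = accepting)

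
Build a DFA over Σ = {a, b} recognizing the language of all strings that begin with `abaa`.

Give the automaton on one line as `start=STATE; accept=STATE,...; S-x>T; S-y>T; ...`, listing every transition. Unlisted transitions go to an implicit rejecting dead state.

start=q0; accept=q4; q0-a>q1; q0-b>q5; q1-a>q5; q1-b>q2; q2-a>q3; q2-b>q5; q3-a>q4; q3-b>q5; q4-a>q4; q4-b>q4; q5-a>q5; q5-b>q5

Walk along `abaa` while the input agrees: from q0 take `a` to q1, and so on. Any deviation drops to the rejecting sink q5. Once q4 is reached the prefix is confirmed and every continuation is accepted.
6 states suffice.
        a   b  
>  q0   q1  q5 
   q1   q5  q2 
   q2   q3  q5 
   q3   q4  q5 
 * q4   q4  q4 
   q5   q5  q5 
(> = start, * = accepting)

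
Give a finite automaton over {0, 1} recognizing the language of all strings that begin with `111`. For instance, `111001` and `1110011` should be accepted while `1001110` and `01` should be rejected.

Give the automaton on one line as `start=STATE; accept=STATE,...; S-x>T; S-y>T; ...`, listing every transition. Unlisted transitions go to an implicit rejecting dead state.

Check the first 3 symbols one by one: A through C record how many have matched `111` so far; any wrong symbol goes to the dead state E. After all 3 match we enter the accepting sink D.
       0  1 
>  A   E  B 
   B   E  C 
   C   E  D 
 * D   D  D 
   E   E  E 
(> = start, * = accepting)

start=A; accept=D; A-0>E; A-1>B; B-0>E; B-1>C; C-0>E; C-1>D; D-0>D; D-1>D; E-0>E; E-1>E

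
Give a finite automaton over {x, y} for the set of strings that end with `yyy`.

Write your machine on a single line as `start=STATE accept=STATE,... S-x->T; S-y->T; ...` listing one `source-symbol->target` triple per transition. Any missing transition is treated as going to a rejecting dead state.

start=q0; accept=q3; q0-x->q0; q0-y->q1; q1-x->q0; q1-y->q2; q2-x->q0; q2-y->q3; q3-x->q0; q3-y->q3

Let each state record the length of the longest suffix of the input read so far that is also a prefix of `yyy`. q1 means the last symbol is `y`; q2 means the last 2 symbols are `yy`; q3 means the last 3 symbols are `yyy`. Accept only at q3, where the string currently ends in `yyy`.
        x   y  
>  q0   q0  q1 
   q1   q0  q2 
   q2   q0  q3 
 * q3   q0  q3 
(> = start, * = accepting)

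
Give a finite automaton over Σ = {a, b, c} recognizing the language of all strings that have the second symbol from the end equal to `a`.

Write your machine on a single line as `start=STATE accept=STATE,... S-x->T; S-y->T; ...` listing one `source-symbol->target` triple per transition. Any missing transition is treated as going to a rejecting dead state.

start=q0; accept=q4,q5,q6; q0-a->q1; q0-b->q2; q0-c->q3; q1-a->q4; q1-b->q5; q1-c->q6; q2-a->q7; q2-b->q8; q2-c->q9; q3-a->q10; q3-b->q11; q3-c->q12; q4-a->q4; q4-b->q5; q4-c->q6; q5-a->q7; q5-b->q8; q5-c->q9; q6-a->q10; q6-b->q11; q6-c->q12; q7-a->q4; q7-b->q5; q7-c->q6; q8-a->q7; q8-b->q8; q8-c->q9; q9-a->q10; q9-b->q11; q9-c->q12; q10-a->q4; q10-b->q5; q10-c->q6; q11-a->q7; q11-b->q8; q11-c->q9; q12-a->q10; q12-b->q11; q12-c->q12

A DFA must remember the last 2 symbols (since which symbol is second-to-last isn't known until the input ends). Use one state per possible window of the last ≤2 symbols; accept from those whose window starts with `a`.
With 13 states:
          a    b    c  
>  q0     q1   q2   q3 
   q1     q4   q5   q6 
   q2     q7   q8   q9 
   q3    q10  q11  q12 
 * q4     q4   q5   q6 
 * q5     q7   q8   q9 
 * q6    q10  q11  q12 
   q7     q4   q5   q6 
   q8     q7   q8   q9 
   q9    q10  q11  q12 
   q10    q4   q5   q6 
   q11    q7   q8   q9 
   q12   q10  q11  q12 
(> = start, * = accepting)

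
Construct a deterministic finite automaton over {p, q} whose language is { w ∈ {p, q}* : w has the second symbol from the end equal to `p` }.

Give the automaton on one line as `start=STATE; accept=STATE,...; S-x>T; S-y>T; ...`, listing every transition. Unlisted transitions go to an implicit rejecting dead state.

start=A; accept=D,E; A-p>B; A-q>C; B-p>D; B-q>E; C-p>F; C-q>G; D-p>D; D-q>E; E-p>F; E-q>G; F-p>D; F-q>E; G-p>F; G-q>G

A DFA must remember the last 2 symbols (since which symbol is second-to-last isn't known until the input ends). Use one state per possible window of the last ≤2 symbols; accept from those whose window starts with `p`.
With 7 states:
       p  q 
>  A   B  C 
   B   D  E 
   C   F  G 
 * D   D  E 
 * E   F  G 
   F   D  E 
   G   F  G 
(> = start, * = accepting)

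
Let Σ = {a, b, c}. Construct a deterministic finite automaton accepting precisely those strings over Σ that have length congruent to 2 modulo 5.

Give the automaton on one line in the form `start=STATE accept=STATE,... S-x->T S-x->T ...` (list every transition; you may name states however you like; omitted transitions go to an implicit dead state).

Only the length mod 5 matters, so use a 5-cycle: from any state, every input symbol moves to the next state, wrapping q4 back to q0. Mark q2 accepting.
5 states suffice.
        a   b   c  
>  q0   q1  q1  q1 
   q1   q2  q2  q2 
 * q2   q3  q3  q3 
   q3   q4  q4  q4 
   q4   q0  q0  q0 
(> = start, * = accepting)

start=q0 accept=q2 q0-a->q1 q0-b->q1 q0-c->q1 q1-a->q2 q1-b->q2 q1-c->q2 q2-a->q3 q2-b->q3 q2-c->q3 q3-a->q4 q3-b->q4 q3-c->q4 q4-a->q0 q4-b->q0 q4-c->q0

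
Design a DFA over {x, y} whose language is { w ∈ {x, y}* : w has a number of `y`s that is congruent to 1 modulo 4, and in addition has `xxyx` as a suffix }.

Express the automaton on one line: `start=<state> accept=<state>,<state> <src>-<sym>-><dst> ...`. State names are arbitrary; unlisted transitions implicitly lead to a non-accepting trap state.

start=s0 accept=s10 s0-x->s1 s0-y->s2 s1-x->s3 s1-y->s2 s2-x->s4 s2-y->s5 s3-x->s3 s3-y->s6 s4-x->s7 s4-y->s5 s5-x->s8 s5-y->s9 s6-x->s10 s6-y->s5 s7-x->s7 s7-y->s11 s8-x->s12 s8-y->s9 s9-x->s13 s9-y->s0 s10-x->s7 s10-y->s5 s11-x->s14 s11-y->s9 s12-x->s12 s12-y->s15 s13-x->s16 s13-y->s0 s14-x->s12 s14-y->s9 s15-x->s17 s15-y->s0 s16-x->s16 s16-y->s18 s17-x->s16 s17-y->s0 s18-x->s19 s18-y->s2 s19-x->s3 s19-y->s2

Handle the two conditions separately and then intersect. The first has 4 states tracking the count of `y`s modulo 4; the second has 5 states tracking how much of the suffix `xxyx` has currently been matched. A product state is a pair (one from each), accepting exactly when both do.
20 states suffice.
          x    y  
>  s0     s1   s2 
   s1     s3   s2 
   s2     s4   s5 
   s3     s3   s6 
   s4     s7   s5 
   s5     s8   s9 
   s6    s10   s5 
   s7     s7  s11 
   s8    s12   s9 
   s9    s13   s0 
 * s10    s7   s5 
   s11   s14   s9 
   s12   s12  s15 
   s13   s16   s0 
   s14   s12   s9 
   s15   s17   s0 
   s16   s16  s18 
   s17   s16   s0 
   s18   s19   s2 
   s19    s3   s2 
(> = start, * = accepting)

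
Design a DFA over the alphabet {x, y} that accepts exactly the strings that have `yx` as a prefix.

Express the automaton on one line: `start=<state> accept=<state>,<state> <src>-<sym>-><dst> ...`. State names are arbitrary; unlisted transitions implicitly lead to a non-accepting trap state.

start=S0 accept=S2 S0-x->S3 S0-y->S1 S1-x->S2 S1-y->S3 S2-x->S2 S2-y->S2 S3-x->S3 S3-y->S3

Check the first 2 symbols one by one: S0 through S1 record how many have matched `yx` so far; any wrong symbol goes to the dead state S3. After all 2 match we enter the accepting sink S2.
With 4 states:
        x   y  
>  S0   S3  S1 
   S1   S2  S3 
 * S2   S2  S2 
   S3   S3  S3 
(> = start, * = accepting)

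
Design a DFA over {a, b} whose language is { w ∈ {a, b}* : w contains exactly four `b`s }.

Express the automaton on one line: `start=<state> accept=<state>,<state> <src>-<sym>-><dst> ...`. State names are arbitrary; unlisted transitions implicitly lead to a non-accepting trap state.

start=S0 accept=S4 S0-a->S0 S0-b->S1 S1-a->S1 S1-b->S2 S2-a->S2 S2-b->S3 S3-a->S3 S3-b->S4 S4-a->S4 S4-b->S5 S5-a->S5 S5-b->S5

Count `b`s, saturating at 5: states S0 through S4 mean 0 through 4 `b`s seen; S5 means more than 4. Each `b` increments (capped at S5); other symbols loop. Accept from {S4}.
A 6-state machine:
        a   b  
>  S0   S0  S1 
   S1   S1  S2 
   S2   S2  S3 
   S3   S3  S4 
 * S4   S4  S5 
   S5   S5  S5 
(> = start, * = accepting)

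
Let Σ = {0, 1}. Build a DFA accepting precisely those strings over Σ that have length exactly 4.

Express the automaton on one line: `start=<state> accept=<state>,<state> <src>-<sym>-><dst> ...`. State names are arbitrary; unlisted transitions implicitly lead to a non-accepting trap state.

start=A accept=E A-0->B A-1->B B-0->C B-1->C C-0->D C-1->D D-0->E D-1->E E-0->F E-1->F F-0->F F-1->F

Count input length up to 5: every symbol moves from A toward F, which means 'more than 4' and absorbs. Accept from {E}.
       0  1 
>  A   B  B 
   B   C  C 
   C   D  D 
   D   E  E 
 * E   F  F 
   F   F  F 
(> = start, * = accepting)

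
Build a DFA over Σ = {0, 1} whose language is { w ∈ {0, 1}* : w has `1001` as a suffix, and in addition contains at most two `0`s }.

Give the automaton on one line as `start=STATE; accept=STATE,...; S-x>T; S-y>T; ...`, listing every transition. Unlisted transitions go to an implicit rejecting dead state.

start=s0; accept=s5; s0-0>s1; s0-1>s2; s1-0>s1; s1-1>s1; s2-0>s3; s2-1>s2; s3-0>s4; s3-1>s1; s4-0>s1; s4-1>s5; s5-0>s1; s5-1>s1

Handle the two conditions separately and then intersect. One (5 states) tracks how much of the suffix `1001` has currently been matched; the other (4 states) tracks the count of `0`s, saturating at 3. Each combined state is a pair, one component from each; accept when both components accept. After merging equivalent states the machine shrinks.
With 6 states:
        0   1  
>  s0   s1  s2 
   s1   s1  s1 
   s2   s3  s2 
   s3   s4  s1 
   s4   s1  s5 
 * s5   s1  s1 
(> = start, * = accepting)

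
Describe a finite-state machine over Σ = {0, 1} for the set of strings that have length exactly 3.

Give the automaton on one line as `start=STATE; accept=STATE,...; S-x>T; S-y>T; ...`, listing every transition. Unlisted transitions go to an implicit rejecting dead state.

start=q0; accept=q3; q0-0>q1; q0-1>q1; q1-0>q2; q1-1>q2; q2-0>q3; q2-1>q3; q3-0>q4; q3-1>q4; q4-0>q4; q4-1>q4

We only need to distinguish lengths 0, 1, …, 3, and '>3'. Chain q0 → q1 → q2 → q3 → q4 on every symbol, with q4 looping. Accepting states: {q3}.
5 states suffice.
        0   1  
>  q0   q1  q1 
   q1   q2  q2 
   q2   q3  q3 
 * q3   q4  q4 
   q4   q4  q4 
(> = start, * = accepting)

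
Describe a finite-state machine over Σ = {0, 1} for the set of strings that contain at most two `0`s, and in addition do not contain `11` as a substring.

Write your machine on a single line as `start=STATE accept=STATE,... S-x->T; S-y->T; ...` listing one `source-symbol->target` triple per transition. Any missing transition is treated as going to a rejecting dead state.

start=A; accept=A,B,C,D,E,G; A-0->B; A-1->C; B-0->D; B-1->E; C-0->B; C-1->F; D-0->F; D-1->G; E-0->D; E-1->F; F-0->F; F-1->F; G-0->F; G-1->F

Run two small machines in parallel and take their product. The first has 4 states tracking the count of `0`s, saturating at 3; the second has 3 states tracking partial matches of the forbidden pattern `11`. A product state is a pair (one from each), accepting exactly when both do. Equivalent product states are then merged.
With 7 states:
       0  1 
>* A   B  C 
 * B   D  E 
 * C   B  F 
 * D   F  G 
 * E   D  F 
   F   F  F 
 * G   F  F 
(> = start, * = accepting)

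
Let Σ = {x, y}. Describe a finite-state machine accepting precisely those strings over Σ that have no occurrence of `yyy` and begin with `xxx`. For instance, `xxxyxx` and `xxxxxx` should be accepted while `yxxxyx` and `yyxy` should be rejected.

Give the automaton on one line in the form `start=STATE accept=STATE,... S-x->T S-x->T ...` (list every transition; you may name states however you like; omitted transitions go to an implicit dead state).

start=q0 accept=q6,q8,q9 q0-x->q1 q0-y->q2 q1-x->q3 q1-y->q2 q2-x->q4 q2-y->q5 q3-x->q6 q3-y->q2 q4-x->q4 q4-y->q2 q5-x->q4 q5-y->q7 q6-x->q6 q6-y->q8 q7-x->q7 q7-y->q7 q8-x->q6 q8-y->q9 q9-x->q6 q9-y->q10 q10-x->q10 q10-y->q10

Run two small machines in parallel and take their product. One (4 states) tracks partial matches of the forbidden pattern `yyy`; the other (5 states) tracks whether the input so far still matches the prefix `xxx`. Each combined state is a pair, one component from each; accept when both components accept.
An 11-state machine:
          x    y  
>  q0     q1   q2 
   q1     q3   q2 
   q2     q4   q5 
   q3     q6   q2 
   q4     q4   q2 
   q5     q4   q7 
 * q6     q6   q8 
   q7     q7   q7 
 * q8     q6   q9 
 * q9     q6  q10 
   q10   q10  q10 
(> = start, * = accepting)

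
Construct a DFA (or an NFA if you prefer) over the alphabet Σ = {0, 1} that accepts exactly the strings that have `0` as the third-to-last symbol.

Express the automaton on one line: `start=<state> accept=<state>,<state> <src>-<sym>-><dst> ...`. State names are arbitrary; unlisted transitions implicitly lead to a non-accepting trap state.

start=q0 accept=q7,q8,q9,q10 q0-0->q1 q0-1->q2 q1-0->q3 q1-1->q4 q2-0->q5 q2-1->q6 q3-0->q7 q3-1->q8 q4-0->q9 q4-1->q10 q5-0->q11 q5-1->q12 q6-0->q13 q6-1->q14 q7-0->q7 q7-1->q8 q8-0->q9 q8-1->q10 q9-0->q11 q9-1->q12 q10-0->q13 q10-1->q14 q11-0->q7 q11-1->q8 q12-0->q9 q12-1->q10 q13-0->q11 q13-1->q12 q14-0->q13 q14-1->q14

A DFA must remember the last 3 symbols (since which symbol is third-to-last isn't known until the input ends). Use one state per possible window of the last ≤3 symbols; accept from those whose window starts with `0`.
          0    1  
>  q0     q1   q2 
   q1     q3   q4 
   q2     q5   q6 
   q3     q7   q8 
   q4     q9  q10 
   q5    q11  q12 
   q6    q13  q14 
 * q7     q7   q8 
 * q8     q9  q10 
 * q9    q11  q12 
 * q10   q13  q14 
   q11    q7   q8 
   q12    q9  q10 
   q13   q11  q12 
   q14   q13  q14 
(> = start, * = accepting)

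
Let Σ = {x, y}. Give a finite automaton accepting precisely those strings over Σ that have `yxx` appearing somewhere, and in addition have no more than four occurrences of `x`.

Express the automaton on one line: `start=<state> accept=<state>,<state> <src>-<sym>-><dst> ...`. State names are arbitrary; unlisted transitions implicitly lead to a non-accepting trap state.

start=S0 accept=S9,S11,S12 S0-x->S1 S0-y->S2 S1-x->S3 S1-y->S4 S2-x->S5 S2-y->S2 S3-x->S6 S3-y->S7 S4-x->S8 S4-y->S4 S5-x->S9 S5-y->S4 S6-x->S6 S6-y->S6 S7-x->S10 S7-y->S7 S8-x->S11 S8-y->S7 S9-x->S11 S9-y->S9 S10-x->S12 S10-y->S6 S11-x->S12 S11-y->S11 S12-x->S6 S12-y->S12

Run two small machines in parallel and take their product. One (4 states) tracks whether and how much of `yxx` has been seen; the other (6 states) tracks the count of `x`s, saturating at 5. Each combined state is a pair, one component from each; accept when both components accept. After merging equivalent states the machine shrinks.
With 13 states:
          x    y  
>  S0     S1   S2 
   S1     S3   S4 
   S2     S5   S2 
   S3     S6   S7 
   S4     S8   S4 
   S5     S9   S4 
   S6     S6   S6 
   S7    S10   S7 
   S8    S11   S7 
 * S9    S11   S9 
   S10   S12   S6 
 * S11   S12  S11 
 * S12    S6  S12 
(> = start, * = accepting)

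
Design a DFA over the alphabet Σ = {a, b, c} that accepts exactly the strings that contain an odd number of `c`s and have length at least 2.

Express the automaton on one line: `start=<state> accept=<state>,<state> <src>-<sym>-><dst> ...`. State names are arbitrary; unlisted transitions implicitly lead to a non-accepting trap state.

Build one automaton per condition and run them in lockstep. One (2 states) tracks the count of `c`s modulo 2; the other (4 states) tracks the input length, saturating at 3. Each combined state is a pair, one component from each; accept when both components accept. Equivalent product states are then merged.
A 4-state machine:
        a   b   c  
>  S0   S1  S1  S2 
   S1   S1  S1  S3 
   S2   S3  S3  S1 
 * S3   S3  S3  S1 
(> = start, * = accepting)

start=S0 accept=S3 S0-a->S1 S0-b->S1 S0-c->S2 S1-a->S1 S1-b->S1 S1-c->S3 S2-a->S3 S2-b->S3 S2-c->S1 S3-a->S3 S3-b->S3 S3-c->S1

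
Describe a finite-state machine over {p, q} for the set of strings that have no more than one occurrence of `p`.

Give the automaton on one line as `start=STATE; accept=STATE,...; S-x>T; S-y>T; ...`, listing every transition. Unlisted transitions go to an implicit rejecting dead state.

Count `p`s, saturating at 2: state s0 means no `p` yet, s1 means one `p` seen, s2 means more than one. Each `p` increments (capped at s2); other symbols loop. Accept from {s0, s1}.
        p   q  
>* s0   s1  s0 
 * s1   s2  s1 
   s2   s2  s2 
(> = start, * = accepting)

start=s0; accept=s0,s1; s0-p>s1; s0-q>s0; s1-p>s2; s1-q>s1; s2-p>s2; s2-q>s2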